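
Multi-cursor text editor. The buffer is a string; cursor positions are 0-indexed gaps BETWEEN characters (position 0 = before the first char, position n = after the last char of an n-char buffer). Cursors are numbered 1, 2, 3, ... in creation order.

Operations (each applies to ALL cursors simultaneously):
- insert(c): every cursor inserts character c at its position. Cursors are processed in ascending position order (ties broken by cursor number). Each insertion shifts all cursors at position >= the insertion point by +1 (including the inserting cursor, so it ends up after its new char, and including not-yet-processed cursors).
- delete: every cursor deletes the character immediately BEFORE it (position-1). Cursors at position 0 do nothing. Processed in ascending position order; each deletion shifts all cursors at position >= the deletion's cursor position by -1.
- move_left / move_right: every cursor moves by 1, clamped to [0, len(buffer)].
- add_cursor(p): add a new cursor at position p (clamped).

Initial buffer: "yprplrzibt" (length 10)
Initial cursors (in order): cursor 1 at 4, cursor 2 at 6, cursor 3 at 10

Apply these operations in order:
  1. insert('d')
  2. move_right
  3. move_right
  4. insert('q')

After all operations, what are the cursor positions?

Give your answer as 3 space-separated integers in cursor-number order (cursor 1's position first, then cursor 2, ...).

After op 1 (insert('d')): buffer="yprpdlrdzibtd" (len 13), cursors c1@5 c2@8 c3@13, authorship ....1..2....3
After op 2 (move_right): buffer="yprpdlrdzibtd" (len 13), cursors c1@6 c2@9 c3@13, authorship ....1..2....3
After op 3 (move_right): buffer="yprpdlrdzibtd" (len 13), cursors c1@7 c2@10 c3@13, authorship ....1..2....3
After op 4 (insert('q')): buffer="yprpdlrqdziqbtdq" (len 16), cursors c1@8 c2@12 c3@16, authorship ....1..12..2..33

Answer: 8 12 16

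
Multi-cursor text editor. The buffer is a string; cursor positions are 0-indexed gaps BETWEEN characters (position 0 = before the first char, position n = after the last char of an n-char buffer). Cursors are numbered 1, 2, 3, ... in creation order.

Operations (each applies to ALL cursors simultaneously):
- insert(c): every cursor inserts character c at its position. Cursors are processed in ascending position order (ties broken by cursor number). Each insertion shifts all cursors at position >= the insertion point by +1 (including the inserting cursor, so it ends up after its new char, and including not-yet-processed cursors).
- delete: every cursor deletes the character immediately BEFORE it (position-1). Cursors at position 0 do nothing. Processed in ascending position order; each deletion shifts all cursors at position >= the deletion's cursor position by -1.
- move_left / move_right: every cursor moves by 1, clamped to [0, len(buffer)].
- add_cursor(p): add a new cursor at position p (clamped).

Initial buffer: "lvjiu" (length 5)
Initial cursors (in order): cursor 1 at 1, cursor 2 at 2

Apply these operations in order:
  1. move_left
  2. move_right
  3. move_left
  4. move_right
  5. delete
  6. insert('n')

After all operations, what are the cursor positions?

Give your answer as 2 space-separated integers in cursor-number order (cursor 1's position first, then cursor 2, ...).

Answer: 2 2

Derivation:
After op 1 (move_left): buffer="lvjiu" (len 5), cursors c1@0 c2@1, authorship .....
After op 2 (move_right): buffer="lvjiu" (len 5), cursors c1@1 c2@2, authorship .....
After op 3 (move_left): buffer="lvjiu" (len 5), cursors c1@0 c2@1, authorship .....
After op 4 (move_right): buffer="lvjiu" (len 5), cursors c1@1 c2@2, authorship .....
After op 5 (delete): buffer="jiu" (len 3), cursors c1@0 c2@0, authorship ...
After op 6 (insert('n')): buffer="nnjiu" (len 5), cursors c1@2 c2@2, authorship 12...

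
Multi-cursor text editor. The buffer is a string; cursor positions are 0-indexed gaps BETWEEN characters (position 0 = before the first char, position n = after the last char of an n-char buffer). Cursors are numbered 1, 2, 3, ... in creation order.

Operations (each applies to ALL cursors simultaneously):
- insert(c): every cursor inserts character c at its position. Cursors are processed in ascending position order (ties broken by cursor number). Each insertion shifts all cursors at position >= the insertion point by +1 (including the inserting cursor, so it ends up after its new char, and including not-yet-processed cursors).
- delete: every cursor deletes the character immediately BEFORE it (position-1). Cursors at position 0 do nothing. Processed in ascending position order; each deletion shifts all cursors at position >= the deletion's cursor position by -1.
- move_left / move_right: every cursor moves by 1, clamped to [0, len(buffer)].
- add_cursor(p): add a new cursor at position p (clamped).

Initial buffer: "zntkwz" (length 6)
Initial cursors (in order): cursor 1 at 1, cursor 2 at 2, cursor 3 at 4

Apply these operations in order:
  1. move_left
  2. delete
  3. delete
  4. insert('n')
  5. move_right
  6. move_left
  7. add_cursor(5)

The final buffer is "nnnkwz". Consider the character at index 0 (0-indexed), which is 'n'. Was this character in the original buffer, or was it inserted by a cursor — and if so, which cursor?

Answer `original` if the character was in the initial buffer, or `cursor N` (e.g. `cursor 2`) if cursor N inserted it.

Answer: cursor 1

Derivation:
After op 1 (move_left): buffer="zntkwz" (len 6), cursors c1@0 c2@1 c3@3, authorship ......
After op 2 (delete): buffer="nkwz" (len 4), cursors c1@0 c2@0 c3@1, authorship ....
After op 3 (delete): buffer="kwz" (len 3), cursors c1@0 c2@0 c3@0, authorship ...
After op 4 (insert('n')): buffer="nnnkwz" (len 6), cursors c1@3 c2@3 c3@3, authorship 123...
After op 5 (move_right): buffer="nnnkwz" (len 6), cursors c1@4 c2@4 c3@4, authorship 123...
After op 6 (move_left): buffer="nnnkwz" (len 6), cursors c1@3 c2@3 c3@3, authorship 123...
After op 7 (add_cursor(5)): buffer="nnnkwz" (len 6), cursors c1@3 c2@3 c3@3 c4@5, authorship 123...
Authorship (.=original, N=cursor N): 1 2 3 . . .
Index 0: author = 1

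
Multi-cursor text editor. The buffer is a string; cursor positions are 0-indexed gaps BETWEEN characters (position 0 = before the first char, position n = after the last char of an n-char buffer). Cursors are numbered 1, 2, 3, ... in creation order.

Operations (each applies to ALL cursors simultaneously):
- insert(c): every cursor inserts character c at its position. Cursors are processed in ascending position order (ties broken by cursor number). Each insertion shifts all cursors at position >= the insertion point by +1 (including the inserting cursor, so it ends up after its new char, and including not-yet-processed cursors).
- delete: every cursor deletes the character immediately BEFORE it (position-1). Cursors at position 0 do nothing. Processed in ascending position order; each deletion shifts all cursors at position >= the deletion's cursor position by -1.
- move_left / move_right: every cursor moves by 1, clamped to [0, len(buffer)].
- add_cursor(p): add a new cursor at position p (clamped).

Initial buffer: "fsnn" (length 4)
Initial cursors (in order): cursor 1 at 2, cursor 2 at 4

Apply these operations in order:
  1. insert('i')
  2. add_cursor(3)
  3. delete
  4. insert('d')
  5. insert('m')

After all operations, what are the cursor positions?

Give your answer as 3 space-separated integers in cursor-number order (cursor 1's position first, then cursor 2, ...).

After op 1 (insert('i')): buffer="fsinni" (len 6), cursors c1@3 c2@6, authorship ..1..2
After op 2 (add_cursor(3)): buffer="fsinni" (len 6), cursors c1@3 c3@3 c2@6, authorship ..1..2
After op 3 (delete): buffer="fnn" (len 3), cursors c1@1 c3@1 c2@3, authorship ...
After op 4 (insert('d')): buffer="fddnnd" (len 6), cursors c1@3 c3@3 c2@6, authorship .13..2
After op 5 (insert('m')): buffer="fddmmnndm" (len 9), cursors c1@5 c3@5 c2@9, authorship .1313..22

Answer: 5 9 5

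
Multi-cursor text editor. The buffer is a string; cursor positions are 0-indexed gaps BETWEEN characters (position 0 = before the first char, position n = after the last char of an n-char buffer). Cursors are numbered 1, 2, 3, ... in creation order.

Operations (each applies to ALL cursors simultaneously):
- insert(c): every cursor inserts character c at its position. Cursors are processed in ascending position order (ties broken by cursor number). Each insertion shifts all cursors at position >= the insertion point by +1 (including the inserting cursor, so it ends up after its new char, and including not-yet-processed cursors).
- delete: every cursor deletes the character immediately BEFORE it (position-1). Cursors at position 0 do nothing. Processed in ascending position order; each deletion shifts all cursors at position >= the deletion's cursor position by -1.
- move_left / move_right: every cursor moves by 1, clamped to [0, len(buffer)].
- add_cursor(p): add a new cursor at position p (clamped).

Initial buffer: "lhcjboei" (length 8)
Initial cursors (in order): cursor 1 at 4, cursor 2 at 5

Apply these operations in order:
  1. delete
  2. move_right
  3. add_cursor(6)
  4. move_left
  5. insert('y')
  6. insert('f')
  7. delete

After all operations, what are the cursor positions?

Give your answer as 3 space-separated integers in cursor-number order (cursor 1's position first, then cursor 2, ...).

After op 1 (delete): buffer="lhcoei" (len 6), cursors c1@3 c2@3, authorship ......
After op 2 (move_right): buffer="lhcoei" (len 6), cursors c1@4 c2@4, authorship ......
After op 3 (add_cursor(6)): buffer="lhcoei" (len 6), cursors c1@4 c2@4 c3@6, authorship ......
After op 4 (move_left): buffer="lhcoei" (len 6), cursors c1@3 c2@3 c3@5, authorship ......
After op 5 (insert('y')): buffer="lhcyyoeyi" (len 9), cursors c1@5 c2@5 c3@8, authorship ...12..3.
After op 6 (insert('f')): buffer="lhcyyffoeyfi" (len 12), cursors c1@7 c2@7 c3@11, authorship ...1212..33.
After op 7 (delete): buffer="lhcyyoeyi" (len 9), cursors c1@5 c2@5 c3@8, authorship ...12..3.

Answer: 5 5 8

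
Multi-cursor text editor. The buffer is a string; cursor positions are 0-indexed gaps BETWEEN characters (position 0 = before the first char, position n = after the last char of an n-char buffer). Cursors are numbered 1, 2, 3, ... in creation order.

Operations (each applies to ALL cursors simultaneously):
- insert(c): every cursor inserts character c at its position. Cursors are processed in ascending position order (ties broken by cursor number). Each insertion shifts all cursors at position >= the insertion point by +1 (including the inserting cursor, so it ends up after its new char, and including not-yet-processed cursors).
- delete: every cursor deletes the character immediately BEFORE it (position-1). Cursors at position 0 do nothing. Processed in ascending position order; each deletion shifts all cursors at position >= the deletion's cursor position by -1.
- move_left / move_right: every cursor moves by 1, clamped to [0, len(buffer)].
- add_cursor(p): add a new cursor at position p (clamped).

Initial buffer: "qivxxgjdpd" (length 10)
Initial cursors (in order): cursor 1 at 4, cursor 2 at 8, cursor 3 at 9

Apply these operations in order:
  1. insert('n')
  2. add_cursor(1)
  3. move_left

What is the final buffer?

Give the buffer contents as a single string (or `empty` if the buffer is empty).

After op 1 (insert('n')): buffer="qivxnxgjdnpnd" (len 13), cursors c1@5 c2@10 c3@12, authorship ....1....2.3.
After op 2 (add_cursor(1)): buffer="qivxnxgjdnpnd" (len 13), cursors c4@1 c1@5 c2@10 c3@12, authorship ....1....2.3.
After op 3 (move_left): buffer="qivxnxgjdnpnd" (len 13), cursors c4@0 c1@4 c2@9 c3@11, authorship ....1....2.3.

Answer: qivxnxgjdnpnd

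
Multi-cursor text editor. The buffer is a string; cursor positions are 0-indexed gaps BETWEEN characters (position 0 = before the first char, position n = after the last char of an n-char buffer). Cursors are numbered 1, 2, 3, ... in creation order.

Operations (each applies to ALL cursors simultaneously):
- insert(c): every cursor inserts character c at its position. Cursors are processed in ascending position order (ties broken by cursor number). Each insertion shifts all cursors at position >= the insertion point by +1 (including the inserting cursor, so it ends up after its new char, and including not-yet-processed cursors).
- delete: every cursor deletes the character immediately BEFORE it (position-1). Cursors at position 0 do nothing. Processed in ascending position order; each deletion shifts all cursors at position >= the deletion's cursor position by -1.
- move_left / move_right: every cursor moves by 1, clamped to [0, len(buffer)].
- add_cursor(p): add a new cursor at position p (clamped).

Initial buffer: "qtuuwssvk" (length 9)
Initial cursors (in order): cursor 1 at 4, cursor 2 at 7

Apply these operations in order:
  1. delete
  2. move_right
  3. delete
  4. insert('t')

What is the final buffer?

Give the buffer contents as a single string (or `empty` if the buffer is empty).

After op 1 (delete): buffer="qtuwsvk" (len 7), cursors c1@3 c2@5, authorship .......
After op 2 (move_right): buffer="qtuwsvk" (len 7), cursors c1@4 c2@6, authorship .......
After op 3 (delete): buffer="qtusk" (len 5), cursors c1@3 c2@4, authorship .....
After op 4 (insert('t')): buffer="qtutstk" (len 7), cursors c1@4 c2@6, authorship ...1.2.

Answer: qtutstk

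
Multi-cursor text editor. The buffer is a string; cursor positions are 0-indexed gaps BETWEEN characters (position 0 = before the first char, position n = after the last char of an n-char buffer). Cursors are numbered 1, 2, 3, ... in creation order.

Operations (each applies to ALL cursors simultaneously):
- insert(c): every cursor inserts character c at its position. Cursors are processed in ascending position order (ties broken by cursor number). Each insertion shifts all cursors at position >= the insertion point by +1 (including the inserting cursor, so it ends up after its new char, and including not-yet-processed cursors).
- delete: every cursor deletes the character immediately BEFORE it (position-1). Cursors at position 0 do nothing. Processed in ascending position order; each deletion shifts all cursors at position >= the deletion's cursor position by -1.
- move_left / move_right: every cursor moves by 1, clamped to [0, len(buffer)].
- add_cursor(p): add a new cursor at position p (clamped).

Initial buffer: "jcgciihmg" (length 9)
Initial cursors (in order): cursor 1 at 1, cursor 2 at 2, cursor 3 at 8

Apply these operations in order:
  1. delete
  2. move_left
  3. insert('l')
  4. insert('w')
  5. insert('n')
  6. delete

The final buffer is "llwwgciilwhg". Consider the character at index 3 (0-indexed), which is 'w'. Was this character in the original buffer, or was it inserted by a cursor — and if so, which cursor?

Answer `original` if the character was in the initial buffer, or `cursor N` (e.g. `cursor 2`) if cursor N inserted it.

Answer: cursor 2

Derivation:
After op 1 (delete): buffer="gciihg" (len 6), cursors c1@0 c2@0 c3@5, authorship ......
After op 2 (move_left): buffer="gciihg" (len 6), cursors c1@0 c2@0 c3@4, authorship ......
After op 3 (insert('l')): buffer="llgciilhg" (len 9), cursors c1@2 c2@2 c3@7, authorship 12....3..
After op 4 (insert('w')): buffer="llwwgciilwhg" (len 12), cursors c1@4 c2@4 c3@10, authorship 1212....33..
After op 5 (insert('n')): buffer="llwwnngciilwnhg" (len 15), cursors c1@6 c2@6 c3@13, authorship 121212....333..
After op 6 (delete): buffer="llwwgciilwhg" (len 12), cursors c1@4 c2@4 c3@10, authorship 1212....33..
Authorship (.=original, N=cursor N): 1 2 1 2 . . . . 3 3 . .
Index 3: author = 2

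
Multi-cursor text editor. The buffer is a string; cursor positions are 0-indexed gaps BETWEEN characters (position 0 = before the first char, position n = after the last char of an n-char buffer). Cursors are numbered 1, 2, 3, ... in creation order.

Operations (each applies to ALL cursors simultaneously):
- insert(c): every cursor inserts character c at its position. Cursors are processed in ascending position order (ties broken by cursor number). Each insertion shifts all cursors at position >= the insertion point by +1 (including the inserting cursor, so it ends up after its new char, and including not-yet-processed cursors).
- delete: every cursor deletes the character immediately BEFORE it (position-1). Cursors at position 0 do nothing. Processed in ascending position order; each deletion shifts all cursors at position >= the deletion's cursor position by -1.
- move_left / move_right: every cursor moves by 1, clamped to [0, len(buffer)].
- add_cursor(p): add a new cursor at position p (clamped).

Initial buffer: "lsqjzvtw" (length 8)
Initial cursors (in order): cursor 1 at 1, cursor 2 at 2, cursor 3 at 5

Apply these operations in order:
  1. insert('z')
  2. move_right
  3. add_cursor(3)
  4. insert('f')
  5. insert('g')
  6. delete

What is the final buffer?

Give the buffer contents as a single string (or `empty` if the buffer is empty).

Answer: lzsffzqfjzzvftw

Derivation:
After op 1 (insert('z')): buffer="lzszqjzzvtw" (len 11), cursors c1@2 c2@4 c3@8, authorship .1.2...3...
After op 2 (move_right): buffer="lzszqjzzvtw" (len 11), cursors c1@3 c2@5 c3@9, authorship .1.2...3...
After op 3 (add_cursor(3)): buffer="lzszqjzzvtw" (len 11), cursors c1@3 c4@3 c2@5 c3@9, authorship .1.2...3...
After op 4 (insert('f')): buffer="lzsffzqfjzzvftw" (len 15), cursors c1@5 c4@5 c2@8 c3@13, authorship .1.142.2..3.3..
After op 5 (insert('g')): buffer="lzsffggzqfgjzzvfgtw" (len 19), cursors c1@7 c4@7 c2@11 c3@17, authorship .1.14142.22..3.33..
After op 6 (delete): buffer="lzsffzqfjzzvftw" (len 15), cursors c1@5 c4@5 c2@8 c3@13, authorship .1.142.2..3.3..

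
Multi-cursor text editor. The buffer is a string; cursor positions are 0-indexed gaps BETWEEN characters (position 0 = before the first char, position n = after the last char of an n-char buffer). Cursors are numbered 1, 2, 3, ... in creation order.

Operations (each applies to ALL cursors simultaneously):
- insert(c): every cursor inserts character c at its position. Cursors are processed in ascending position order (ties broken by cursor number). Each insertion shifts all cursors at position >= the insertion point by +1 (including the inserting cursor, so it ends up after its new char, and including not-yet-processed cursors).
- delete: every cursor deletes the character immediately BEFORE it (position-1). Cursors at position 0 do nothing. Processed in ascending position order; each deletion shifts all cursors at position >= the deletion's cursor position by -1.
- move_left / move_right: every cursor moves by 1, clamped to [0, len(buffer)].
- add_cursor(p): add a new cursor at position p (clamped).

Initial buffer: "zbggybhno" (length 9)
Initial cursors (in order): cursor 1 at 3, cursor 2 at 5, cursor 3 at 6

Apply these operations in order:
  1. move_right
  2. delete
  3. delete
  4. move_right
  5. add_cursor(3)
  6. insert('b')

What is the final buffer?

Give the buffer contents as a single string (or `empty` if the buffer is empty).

Answer: znbbbob

Derivation:
After op 1 (move_right): buffer="zbggybhno" (len 9), cursors c1@4 c2@6 c3@7, authorship .........
After op 2 (delete): buffer="zbgyno" (len 6), cursors c1@3 c2@4 c3@4, authorship ......
After op 3 (delete): buffer="zno" (len 3), cursors c1@1 c2@1 c3@1, authorship ...
After op 4 (move_right): buffer="zno" (len 3), cursors c1@2 c2@2 c3@2, authorship ...
After op 5 (add_cursor(3)): buffer="zno" (len 3), cursors c1@2 c2@2 c3@2 c4@3, authorship ...
After op 6 (insert('b')): buffer="znbbbob" (len 7), cursors c1@5 c2@5 c3@5 c4@7, authorship ..123.4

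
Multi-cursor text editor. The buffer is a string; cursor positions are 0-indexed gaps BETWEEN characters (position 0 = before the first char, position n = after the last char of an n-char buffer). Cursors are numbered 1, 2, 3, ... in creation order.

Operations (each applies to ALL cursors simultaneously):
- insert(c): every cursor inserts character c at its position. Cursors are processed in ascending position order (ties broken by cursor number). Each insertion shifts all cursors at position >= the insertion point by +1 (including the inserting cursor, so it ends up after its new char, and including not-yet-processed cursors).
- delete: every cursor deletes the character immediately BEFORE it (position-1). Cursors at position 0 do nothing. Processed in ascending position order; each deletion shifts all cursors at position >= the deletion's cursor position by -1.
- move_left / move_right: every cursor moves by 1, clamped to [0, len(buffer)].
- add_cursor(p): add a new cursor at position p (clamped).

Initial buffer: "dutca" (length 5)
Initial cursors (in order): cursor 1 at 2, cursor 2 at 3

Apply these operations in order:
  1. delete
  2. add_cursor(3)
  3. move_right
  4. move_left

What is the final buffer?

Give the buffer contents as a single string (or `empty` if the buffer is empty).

Answer: dca

Derivation:
After op 1 (delete): buffer="dca" (len 3), cursors c1@1 c2@1, authorship ...
After op 2 (add_cursor(3)): buffer="dca" (len 3), cursors c1@1 c2@1 c3@3, authorship ...
After op 3 (move_right): buffer="dca" (len 3), cursors c1@2 c2@2 c3@3, authorship ...
After op 4 (move_left): buffer="dca" (len 3), cursors c1@1 c2@1 c3@2, authorship ...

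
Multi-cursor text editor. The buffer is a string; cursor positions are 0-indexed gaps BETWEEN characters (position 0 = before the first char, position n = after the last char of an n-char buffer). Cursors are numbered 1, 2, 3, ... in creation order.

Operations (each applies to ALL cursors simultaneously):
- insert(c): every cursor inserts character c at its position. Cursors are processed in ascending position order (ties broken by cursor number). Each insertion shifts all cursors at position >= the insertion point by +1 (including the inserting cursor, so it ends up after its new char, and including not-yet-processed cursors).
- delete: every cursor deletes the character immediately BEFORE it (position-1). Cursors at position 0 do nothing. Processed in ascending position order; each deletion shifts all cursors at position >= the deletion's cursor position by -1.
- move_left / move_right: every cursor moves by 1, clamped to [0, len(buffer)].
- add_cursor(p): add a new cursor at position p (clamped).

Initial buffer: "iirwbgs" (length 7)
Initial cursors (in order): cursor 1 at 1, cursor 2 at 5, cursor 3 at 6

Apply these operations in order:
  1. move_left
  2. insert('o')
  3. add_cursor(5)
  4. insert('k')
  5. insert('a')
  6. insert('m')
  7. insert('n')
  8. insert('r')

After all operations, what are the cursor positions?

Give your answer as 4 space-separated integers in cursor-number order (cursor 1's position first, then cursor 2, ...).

After op 1 (move_left): buffer="iirwbgs" (len 7), cursors c1@0 c2@4 c3@5, authorship .......
After op 2 (insert('o')): buffer="oiirwobogs" (len 10), cursors c1@1 c2@6 c3@8, authorship 1....2.3..
After op 3 (add_cursor(5)): buffer="oiirwobogs" (len 10), cursors c1@1 c4@5 c2@6 c3@8, authorship 1....2.3..
After op 4 (insert('k')): buffer="okiirwkokbokgs" (len 14), cursors c1@2 c4@7 c2@9 c3@12, authorship 11....422.33..
After op 5 (insert('a')): buffer="okaiirwkaokabokags" (len 18), cursors c1@3 c4@9 c2@12 c3@16, authorship 111....44222.333..
After op 6 (insert('m')): buffer="okamiirwkamokambokamgs" (len 22), cursors c1@4 c4@11 c2@15 c3@20, authorship 1111....4442222.3333..
After op 7 (insert('n')): buffer="okamniirwkamnokamnbokamngs" (len 26), cursors c1@5 c4@13 c2@18 c3@24, authorship 11111....444422222.33333..
After op 8 (insert('r')): buffer="okamnriirwkamnrokamnrbokamnrgs" (len 30), cursors c1@6 c4@15 c2@21 c3@28, authorship 111111....44444222222.333333..

Answer: 6 21 28 15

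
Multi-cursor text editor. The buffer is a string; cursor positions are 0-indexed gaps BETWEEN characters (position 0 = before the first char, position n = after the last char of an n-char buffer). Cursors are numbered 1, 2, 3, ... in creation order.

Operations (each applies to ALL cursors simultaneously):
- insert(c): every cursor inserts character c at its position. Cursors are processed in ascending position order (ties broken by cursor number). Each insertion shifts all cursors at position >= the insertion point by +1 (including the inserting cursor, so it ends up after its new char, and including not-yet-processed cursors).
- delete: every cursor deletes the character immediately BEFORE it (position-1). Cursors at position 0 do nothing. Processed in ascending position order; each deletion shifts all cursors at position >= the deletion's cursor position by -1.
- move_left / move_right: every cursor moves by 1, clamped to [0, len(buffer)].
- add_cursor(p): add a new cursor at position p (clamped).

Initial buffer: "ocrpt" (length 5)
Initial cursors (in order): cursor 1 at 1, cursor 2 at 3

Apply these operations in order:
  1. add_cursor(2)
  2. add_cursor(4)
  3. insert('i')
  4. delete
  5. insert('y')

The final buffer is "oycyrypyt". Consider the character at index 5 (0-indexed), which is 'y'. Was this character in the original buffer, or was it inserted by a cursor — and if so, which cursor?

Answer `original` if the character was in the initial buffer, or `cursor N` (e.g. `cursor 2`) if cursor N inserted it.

After op 1 (add_cursor(2)): buffer="ocrpt" (len 5), cursors c1@1 c3@2 c2@3, authorship .....
After op 2 (add_cursor(4)): buffer="ocrpt" (len 5), cursors c1@1 c3@2 c2@3 c4@4, authorship .....
After op 3 (insert('i')): buffer="oiciripit" (len 9), cursors c1@2 c3@4 c2@6 c4@8, authorship .1.3.2.4.
After op 4 (delete): buffer="ocrpt" (len 5), cursors c1@1 c3@2 c2@3 c4@4, authorship .....
After op 5 (insert('y')): buffer="oycyrypyt" (len 9), cursors c1@2 c3@4 c2@6 c4@8, authorship .1.3.2.4.
Authorship (.=original, N=cursor N): . 1 . 3 . 2 . 4 .
Index 5: author = 2

Answer: cursor 2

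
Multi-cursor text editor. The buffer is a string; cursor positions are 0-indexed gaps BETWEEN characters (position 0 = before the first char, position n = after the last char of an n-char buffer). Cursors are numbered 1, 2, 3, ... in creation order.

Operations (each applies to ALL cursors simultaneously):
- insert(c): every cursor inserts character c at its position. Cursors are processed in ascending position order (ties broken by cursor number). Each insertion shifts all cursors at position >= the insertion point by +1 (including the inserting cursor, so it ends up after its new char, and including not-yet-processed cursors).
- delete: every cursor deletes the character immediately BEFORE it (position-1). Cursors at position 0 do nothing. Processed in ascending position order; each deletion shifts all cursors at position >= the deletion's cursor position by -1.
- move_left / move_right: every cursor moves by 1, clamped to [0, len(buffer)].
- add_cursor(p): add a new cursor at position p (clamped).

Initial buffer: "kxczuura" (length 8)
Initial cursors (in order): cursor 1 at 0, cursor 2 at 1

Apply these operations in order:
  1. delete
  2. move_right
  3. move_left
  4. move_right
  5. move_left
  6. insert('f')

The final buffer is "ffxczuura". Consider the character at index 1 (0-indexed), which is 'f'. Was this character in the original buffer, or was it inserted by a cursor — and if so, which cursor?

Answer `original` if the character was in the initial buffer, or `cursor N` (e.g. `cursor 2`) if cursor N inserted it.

Answer: cursor 2

Derivation:
After op 1 (delete): buffer="xczuura" (len 7), cursors c1@0 c2@0, authorship .......
After op 2 (move_right): buffer="xczuura" (len 7), cursors c1@1 c2@1, authorship .......
After op 3 (move_left): buffer="xczuura" (len 7), cursors c1@0 c2@0, authorship .......
After op 4 (move_right): buffer="xczuura" (len 7), cursors c1@1 c2@1, authorship .......
After op 5 (move_left): buffer="xczuura" (len 7), cursors c1@0 c2@0, authorship .......
After op 6 (insert('f')): buffer="ffxczuura" (len 9), cursors c1@2 c2@2, authorship 12.......
Authorship (.=original, N=cursor N): 1 2 . . . . . . .
Index 1: author = 2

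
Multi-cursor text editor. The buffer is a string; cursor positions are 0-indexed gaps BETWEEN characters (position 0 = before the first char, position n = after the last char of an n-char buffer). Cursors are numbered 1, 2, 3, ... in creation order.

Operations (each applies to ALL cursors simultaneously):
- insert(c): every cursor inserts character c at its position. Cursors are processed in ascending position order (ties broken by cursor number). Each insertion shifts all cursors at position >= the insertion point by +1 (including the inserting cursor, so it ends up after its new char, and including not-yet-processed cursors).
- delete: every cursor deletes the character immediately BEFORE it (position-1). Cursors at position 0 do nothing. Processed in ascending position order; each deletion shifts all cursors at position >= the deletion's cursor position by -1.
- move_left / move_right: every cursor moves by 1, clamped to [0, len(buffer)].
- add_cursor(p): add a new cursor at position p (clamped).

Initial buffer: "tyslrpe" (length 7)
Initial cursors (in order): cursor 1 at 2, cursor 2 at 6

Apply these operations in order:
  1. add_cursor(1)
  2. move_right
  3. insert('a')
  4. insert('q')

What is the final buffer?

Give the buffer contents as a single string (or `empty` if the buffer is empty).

After op 1 (add_cursor(1)): buffer="tyslrpe" (len 7), cursors c3@1 c1@2 c2@6, authorship .......
After op 2 (move_right): buffer="tyslrpe" (len 7), cursors c3@2 c1@3 c2@7, authorship .......
After op 3 (insert('a')): buffer="tyasalrpea" (len 10), cursors c3@3 c1@5 c2@10, authorship ..3.1....2
After op 4 (insert('q')): buffer="tyaqsaqlrpeaq" (len 13), cursors c3@4 c1@7 c2@13, authorship ..33.11....22

Answer: tyaqsaqlrpeaq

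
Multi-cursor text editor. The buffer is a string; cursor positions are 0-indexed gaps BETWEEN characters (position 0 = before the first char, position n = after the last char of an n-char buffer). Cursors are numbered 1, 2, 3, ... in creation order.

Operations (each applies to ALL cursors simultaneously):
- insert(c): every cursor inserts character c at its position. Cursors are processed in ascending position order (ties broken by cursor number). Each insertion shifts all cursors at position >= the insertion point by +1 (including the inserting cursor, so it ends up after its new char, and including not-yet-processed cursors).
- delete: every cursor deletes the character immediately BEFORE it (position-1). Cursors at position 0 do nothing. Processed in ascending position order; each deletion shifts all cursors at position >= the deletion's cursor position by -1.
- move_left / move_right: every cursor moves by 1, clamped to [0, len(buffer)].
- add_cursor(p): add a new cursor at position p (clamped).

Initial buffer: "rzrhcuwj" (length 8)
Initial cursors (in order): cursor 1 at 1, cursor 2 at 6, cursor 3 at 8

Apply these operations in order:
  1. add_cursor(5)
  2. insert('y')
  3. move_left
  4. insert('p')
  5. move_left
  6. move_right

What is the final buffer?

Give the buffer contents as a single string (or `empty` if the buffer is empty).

After op 1 (add_cursor(5)): buffer="rzrhcuwj" (len 8), cursors c1@1 c4@5 c2@6 c3@8, authorship ........
After op 2 (insert('y')): buffer="ryzrhcyuywjy" (len 12), cursors c1@2 c4@7 c2@9 c3@12, authorship .1....4.2..3
After op 3 (move_left): buffer="ryzrhcyuywjy" (len 12), cursors c1@1 c4@6 c2@8 c3@11, authorship .1....4.2..3
After op 4 (insert('p')): buffer="rpyzrhcpyupywjpy" (len 16), cursors c1@2 c4@8 c2@11 c3@15, authorship .11....44.22..33
After op 5 (move_left): buffer="rpyzrhcpyupywjpy" (len 16), cursors c1@1 c4@7 c2@10 c3@14, authorship .11....44.22..33
After op 6 (move_right): buffer="rpyzrhcpyupywjpy" (len 16), cursors c1@2 c4@8 c2@11 c3@15, authorship .11....44.22..33

Answer: rpyzrhcpyupywjpy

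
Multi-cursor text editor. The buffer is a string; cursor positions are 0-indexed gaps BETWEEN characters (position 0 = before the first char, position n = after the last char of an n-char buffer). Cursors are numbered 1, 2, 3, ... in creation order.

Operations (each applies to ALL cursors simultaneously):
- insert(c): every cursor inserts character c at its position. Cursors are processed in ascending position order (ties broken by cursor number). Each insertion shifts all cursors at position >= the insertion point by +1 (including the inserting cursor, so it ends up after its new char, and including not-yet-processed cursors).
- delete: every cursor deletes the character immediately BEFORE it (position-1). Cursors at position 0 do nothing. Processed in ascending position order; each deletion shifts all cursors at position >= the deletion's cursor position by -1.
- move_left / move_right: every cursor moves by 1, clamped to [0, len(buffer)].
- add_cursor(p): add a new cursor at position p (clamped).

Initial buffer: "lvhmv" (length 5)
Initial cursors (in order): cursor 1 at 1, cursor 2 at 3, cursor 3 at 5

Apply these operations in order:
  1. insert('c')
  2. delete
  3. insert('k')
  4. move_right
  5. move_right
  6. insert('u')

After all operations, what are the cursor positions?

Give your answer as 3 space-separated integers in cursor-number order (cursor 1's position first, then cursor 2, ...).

After op 1 (insert('c')): buffer="lcvhcmvc" (len 8), cursors c1@2 c2@5 c3@8, authorship .1..2..3
After op 2 (delete): buffer="lvhmv" (len 5), cursors c1@1 c2@3 c3@5, authorship .....
After op 3 (insert('k')): buffer="lkvhkmvk" (len 8), cursors c1@2 c2@5 c3@8, authorship .1..2..3
After op 4 (move_right): buffer="lkvhkmvk" (len 8), cursors c1@3 c2@6 c3@8, authorship .1..2..3
After op 5 (move_right): buffer="lkvhkmvk" (len 8), cursors c1@4 c2@7 c3@8, authorship .1..2..3
After op 6 (insert('u')): buffer="lkvhukmvuku" (len 11), cursors c1@5 c2@9 c3@11, authorship .1..12..233

Answer: 5 9 11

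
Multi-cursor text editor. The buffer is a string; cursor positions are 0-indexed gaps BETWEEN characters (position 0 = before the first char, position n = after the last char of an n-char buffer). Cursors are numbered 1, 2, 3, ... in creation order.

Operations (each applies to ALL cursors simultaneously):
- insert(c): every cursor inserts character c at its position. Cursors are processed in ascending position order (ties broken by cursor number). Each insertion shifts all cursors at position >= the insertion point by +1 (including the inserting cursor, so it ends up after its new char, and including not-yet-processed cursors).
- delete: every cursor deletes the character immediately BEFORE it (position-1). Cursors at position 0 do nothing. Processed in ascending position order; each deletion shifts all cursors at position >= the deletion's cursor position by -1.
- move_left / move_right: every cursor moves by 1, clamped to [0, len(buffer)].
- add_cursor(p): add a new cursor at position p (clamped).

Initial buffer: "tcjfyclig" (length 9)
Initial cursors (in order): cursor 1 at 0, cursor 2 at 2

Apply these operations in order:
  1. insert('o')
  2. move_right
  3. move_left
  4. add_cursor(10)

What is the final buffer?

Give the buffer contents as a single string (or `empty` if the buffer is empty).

After op 1 (insert('o')): buffer="otcojfyclig" (len 11), cursors c1@1 c2@4, authorship 1..2.......
After op 2 (move_right): buffer="otcojfyclig" (len 11), cursors c1@2 c2@5, authorship 1..2.......
After op 3 (move_left): buffer="otcojfyclig" (len 11), cursors c1@1 c2@4, authorship 1..2.......
After op 4 (add_cursor(10)): buffer="otcojfyclig" (len 11), cursors c1@1 c2@4 c3@10, authorship 1..2.......

Answer: otcojfyclig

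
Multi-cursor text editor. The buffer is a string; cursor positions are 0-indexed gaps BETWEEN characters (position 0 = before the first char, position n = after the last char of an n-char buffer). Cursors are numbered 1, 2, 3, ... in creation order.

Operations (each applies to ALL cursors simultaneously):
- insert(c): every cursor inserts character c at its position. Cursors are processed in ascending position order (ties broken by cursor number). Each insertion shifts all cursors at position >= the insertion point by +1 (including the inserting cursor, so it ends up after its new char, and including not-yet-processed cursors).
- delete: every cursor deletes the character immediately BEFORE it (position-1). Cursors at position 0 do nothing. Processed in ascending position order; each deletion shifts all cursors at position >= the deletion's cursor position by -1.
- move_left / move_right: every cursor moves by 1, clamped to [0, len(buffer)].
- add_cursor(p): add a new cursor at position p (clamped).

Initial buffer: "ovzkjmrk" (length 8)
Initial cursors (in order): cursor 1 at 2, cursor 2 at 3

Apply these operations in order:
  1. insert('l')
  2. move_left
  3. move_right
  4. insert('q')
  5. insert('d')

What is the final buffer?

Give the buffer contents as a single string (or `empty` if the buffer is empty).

After op 1 (insert('l')): buffer="ovlzlkjmrk" (len 10), cursors c1@3 c2@5, authorship ..1.2.....
After op 2 (move_left): buffer="ovlzlkjmrk" (len 10), cursors c1@2 c2@4, authorship ..1.2.....
After op 3 (move_right): buffer="ovlzlkjmrk" (len 10), cursors c1@3 c2@5, authorship ..1.2.....
After op 4 (insert('q')): buffer="ovlqzlqkjmrk" (len 12), cursors c1@4 c2@7, authorship ..11.22.....
After op 5 (insert('d')): buffer="ovlqdzlqdkjmrk" (len 14), cursors c1@5 c2@9, authorship ..111.222.....

Answer: ovlqdzlqdkjmrk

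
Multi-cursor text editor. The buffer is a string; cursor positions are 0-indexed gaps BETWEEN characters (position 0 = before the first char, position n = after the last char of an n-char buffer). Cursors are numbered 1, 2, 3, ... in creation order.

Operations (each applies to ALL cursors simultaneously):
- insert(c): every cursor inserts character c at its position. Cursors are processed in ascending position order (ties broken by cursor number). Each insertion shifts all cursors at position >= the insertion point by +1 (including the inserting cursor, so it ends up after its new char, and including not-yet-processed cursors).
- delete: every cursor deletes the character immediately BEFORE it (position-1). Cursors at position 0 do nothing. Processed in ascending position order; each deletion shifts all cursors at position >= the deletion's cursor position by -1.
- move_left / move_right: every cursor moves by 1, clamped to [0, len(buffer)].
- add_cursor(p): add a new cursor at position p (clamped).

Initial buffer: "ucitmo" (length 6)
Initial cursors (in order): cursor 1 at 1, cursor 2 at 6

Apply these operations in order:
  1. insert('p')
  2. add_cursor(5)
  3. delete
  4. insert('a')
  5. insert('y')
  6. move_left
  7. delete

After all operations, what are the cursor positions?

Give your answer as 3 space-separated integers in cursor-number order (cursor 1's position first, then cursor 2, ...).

After op 1 (insert('p')): buffer="upcitmop" (len 8), cursors c1@2 c2@8, authorship .1.....2
After op 2 (add_cursor(5)): buffer="upcitmop" (len 8), cursors c1@2 c3@5 c2@8, authorship .1.....2
After op 3 (delete): buffer="ucimo" (len 5), cursors c1@1 c3@3 c2@5, authorship .....
After op 4 (insert('a')): buffer="uaciamoa" (len 8), cursors c1@2 c3@5 c2@8, authorship .1..3..2
After op 5 (insert('y')): buffer="uayciaymoay" (len 11), cursors c1@3 c3@7 c2@11, authorship .11..33..22
After op 6 (move_left): buffer="uayciaymoay" (len 11), cursors c1@2 c3@6 c2@10, authorship .11..33..22
After op 7 (delete): buffer="uyciymoy" (len 8), cursors c1@1 c3@4 c2@7, authorship .1..3..2

Answer: 1 7 4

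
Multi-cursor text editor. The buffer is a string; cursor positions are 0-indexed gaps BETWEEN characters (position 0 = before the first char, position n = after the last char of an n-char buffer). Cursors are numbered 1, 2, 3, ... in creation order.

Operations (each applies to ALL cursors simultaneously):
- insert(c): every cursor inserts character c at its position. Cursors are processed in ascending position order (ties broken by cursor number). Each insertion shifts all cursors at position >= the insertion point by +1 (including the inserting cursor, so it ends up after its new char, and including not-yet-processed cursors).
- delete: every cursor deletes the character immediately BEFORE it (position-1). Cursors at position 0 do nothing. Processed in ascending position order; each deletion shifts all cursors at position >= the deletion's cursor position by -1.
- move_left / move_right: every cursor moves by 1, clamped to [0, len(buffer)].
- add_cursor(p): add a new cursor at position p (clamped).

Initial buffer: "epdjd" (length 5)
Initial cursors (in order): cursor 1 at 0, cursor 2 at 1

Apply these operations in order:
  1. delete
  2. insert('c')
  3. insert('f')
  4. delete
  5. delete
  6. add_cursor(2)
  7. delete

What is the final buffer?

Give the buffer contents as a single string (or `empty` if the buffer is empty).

Answer: pjd

Derivation:
After op 1 (delete): buffer="pdjd" (len 4), cursors c1@0 c2@0, authorship ....
After op 2 (insert('c')): buffer="ccpdjd" (len 6), cursors c1@2 c2@2, authorship 12....
After op 3 (insert('f')): buffer="ccffpdjd" (len 8), cursors c1@4 c2@4, authorship 1212....
After op 4 (delete): buffer="ccpdjd" (len 6), cursors c1@2 c2@2, authorship 12....
After op 5 (delete): buffer="pdjd" (len 4), cursors c1@0 c2@0, authorship ....
After op 6 (add_cursor(2)): buffer="pdjd" (len 4), cursors c1@0 c2@0 c3@2, authorship ....
After op 7 (delete): buffer="pjd" (len 3), cursors c1@0 c2@0 c3@1, authorship ...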